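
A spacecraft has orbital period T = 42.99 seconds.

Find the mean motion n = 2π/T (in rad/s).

n = 2π / T.
n = 2π / 42.99 s ≈ 0.1462 rad/s.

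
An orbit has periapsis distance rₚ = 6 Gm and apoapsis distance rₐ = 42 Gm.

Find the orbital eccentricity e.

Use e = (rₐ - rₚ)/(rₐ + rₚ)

Convert to SI: rₚ = 6 Gm = 6e+09 m; rₐ = 42 Gm = 4.2e+10 m.
e = (rₐ − rₚ) / (rₐ + rₚ).
e = (4.2e+10 − 6e+09) / (4.2e+10 + 6e+09) = 3.6e+10 / 4.8e+10 ≈ 0.75.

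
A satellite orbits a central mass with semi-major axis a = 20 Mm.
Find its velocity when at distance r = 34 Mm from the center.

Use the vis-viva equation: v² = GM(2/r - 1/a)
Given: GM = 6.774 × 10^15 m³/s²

Convert to SI: a = 20 Mm = 2e+07 m; r = 34 Mm = 3.4e+07 m.
Vis-viva: v = √(GM · (2/r − 1/a)).
2/r − 1/a = 2/3.4e+07 − 1/2e+07 = 8.82353e-09 m⁻¹.
v = √(6.774e+15 · 8.82353e-09) m/s ≈ 7731 m/s = 7.731 km/s.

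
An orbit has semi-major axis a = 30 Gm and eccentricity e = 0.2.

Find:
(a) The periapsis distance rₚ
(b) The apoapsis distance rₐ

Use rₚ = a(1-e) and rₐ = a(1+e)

Convert to SI: a = 30 Gm = 3e+10 m.
(a) rₚ = a(1 − e) = 3e+10 · (1 − 0.2) = 3e+10 · 0.8 ≈ 2.4e+10 m = 24 Gm.
(b) rₐ = a(1 + e) = 3e+10 · (1 + 0.2) = 3e+10 · 1.2 ≈ 3.6e+10 m = 36 Gm.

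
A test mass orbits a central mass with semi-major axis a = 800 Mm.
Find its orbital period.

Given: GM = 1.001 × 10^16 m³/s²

Convert to SI: a = 800 Mm = 8e+08 m.
Kepler's third law: T = 2π √(a³ / GM).
Substituting a = 8e+08 m and GM = 1.001e+16 m³/s²:
T = 2π √((8e+08)³ / 1.001e+16) s
T ≈ 1.421e+06 s = 16.45 days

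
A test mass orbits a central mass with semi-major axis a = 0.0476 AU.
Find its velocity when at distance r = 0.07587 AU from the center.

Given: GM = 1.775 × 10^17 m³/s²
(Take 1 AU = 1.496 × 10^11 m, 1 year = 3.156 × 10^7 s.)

Convert to SI: a = 0.0476 AU = 7.12096e+09 m; r = 0.07587 AU = 1.13502e+10 m.
Vis-viva: v = √(GM · (2/r − 1/a)).
2/r − 1/a = 2/1.13502e+10 − 1/7.12096e+09 = 3.57786e-11 m⁻¹.
v = √(1.775e+17 · 3.57786e-11) m/s ≈ 2520 m/s = 0.5316 AU/year.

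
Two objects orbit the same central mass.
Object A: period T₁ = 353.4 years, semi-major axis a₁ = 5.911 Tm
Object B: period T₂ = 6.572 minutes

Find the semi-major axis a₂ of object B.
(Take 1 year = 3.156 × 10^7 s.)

Convert to SI: T₁ = 353.4 years = 1.11533e+10 s; a₁ = 5.911 Tm = 5.911e+12 m; T₂ = 6.572 minutes = 394.32 s.
Kepler's third law: (T₁/T₂)² = (a₁/a₂)³ ⇒ a₂ = a₁ · (T₂/T₁)^(2/3).
T₂/T₁ = 394.32 / 1.11533e+10 = 3.53545e-08.
a₂ = 5.911e+12 · (3.53545e-08)^(2/3) m ≈ 6.367e+07 m = 63.67 Mm.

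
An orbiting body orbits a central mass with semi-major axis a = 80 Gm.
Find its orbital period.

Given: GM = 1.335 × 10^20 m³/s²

Convert to SI: a = 80 Gm = 8e+10 m.
Kepler's third law: T = 2π √(a³ / GM).
Substituting a = 8e+10 m and GM = 1.335e+20 m³/s²:
T = 2π √((8e+10)³ / 1.335e+20) s
T ≈ 1.23e+07 s = 142.4 days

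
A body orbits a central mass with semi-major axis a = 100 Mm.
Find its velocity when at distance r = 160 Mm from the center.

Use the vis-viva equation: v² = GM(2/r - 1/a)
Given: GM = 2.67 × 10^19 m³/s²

Convert to SI: a = 100 Mm = 1e+08 m; r = 160 Mm = 1.6e+08 m.
Vis-viva: v = √(GM · (2/r − 1/a)).
2/r − 1/a = 2/1.6e+08 − 1/1e+08 = 2.5e-09 m⁻¹.
v = √(2.67e+19 · 2.5e-09) m/s ≈ 2.584e+05 m/s = 258.4 km/s.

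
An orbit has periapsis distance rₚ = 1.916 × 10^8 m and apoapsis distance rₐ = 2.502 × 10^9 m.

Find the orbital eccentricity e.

e = (rₐ − rₚ) / (rₐ + rₚ).
e = (2.502e+09 − 1.916e+08) / (2.502e+09 + 1.916e+08) = 2.3104e+09 / 2.6936e+09 ≈ 0.8577.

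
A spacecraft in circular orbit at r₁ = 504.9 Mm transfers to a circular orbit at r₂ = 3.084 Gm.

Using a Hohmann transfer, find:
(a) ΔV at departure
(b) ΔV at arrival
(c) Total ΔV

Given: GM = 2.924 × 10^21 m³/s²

Convert to SI: r₁ = 504.9 Mm = 5.049e+08 m; r₂ = 3.084 Gm = 3.084e+09 m.
Transfer semi-major axis: a_t = (r₁ + r₂)/2 = (5.049e+08 + 3.084e+09)/2 = 1.79445e+09 m.
Circular speeds: v₁ = √(GM/r₁) = 2.4065e+06 m/s, v₂ = √(GM/r₂) = 973714 m/s.
Transfer speeds (vis-viva v² = GM(2/r − 1/a_t)): v₁ᵗ = 3.15484e+06 m/s, v₂ᵗ = 516498 m/s.
(a) ΔV₁ = |v₁ᵗ − v₁| ≈ 7.483e+05 m/s = 748.3 km/s.
(b) ΔV₂ = |v₂ − v₂ᵗ| ≈ 4.572e+05 m/s = 457.2 km/s.
(c) ΔV_total = ΔV₁ + ΔV₂ ≈ 1.206e+06 m/s = 1206 km/s.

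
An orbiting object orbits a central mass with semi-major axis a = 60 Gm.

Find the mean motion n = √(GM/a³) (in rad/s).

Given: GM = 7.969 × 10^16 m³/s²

Convert to SI: a = 60 Gm = 6e+10 m.
n = √(GM / a³).
n = √(7.969e+16 / (6e+10)³) rad/s ≈ 1.921e-08 rad/s.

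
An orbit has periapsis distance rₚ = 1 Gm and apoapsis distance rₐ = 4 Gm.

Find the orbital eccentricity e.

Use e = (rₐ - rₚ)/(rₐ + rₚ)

Convert to SI: rₚ = 1 Gm = 1e+09 m; rₐ = 4 Gm = 4e+09 m.
e = (rₐ − rₚ) / (rₐ + rₚ).
e = (4e+09 − 1e+09) / (4e+09 + 1e+09) = 3e+09 / 5e+09 ≈ 0.6.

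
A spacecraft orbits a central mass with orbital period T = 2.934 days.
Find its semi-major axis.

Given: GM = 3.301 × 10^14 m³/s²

Convert to SI: T = 2.934 days = 253498 s.
Invert Kepler's third law: a = (GM · T² / (4π²))^(1/3).
Substituting T = 253498 s and GM = 3.301e+14 m³/s²:
a = (3.301e+14 · (253498)² / (4π²))^(1/3) m
a ≈ 8.13e+07 m = 81.3 Mm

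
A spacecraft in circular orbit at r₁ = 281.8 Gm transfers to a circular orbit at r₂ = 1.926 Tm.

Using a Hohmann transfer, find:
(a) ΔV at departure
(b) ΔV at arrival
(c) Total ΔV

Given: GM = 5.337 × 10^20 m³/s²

Convert to SI: r₁ = 281.8 Gm = 2.818e+11 m; r₂ = 1.926 Tm = 1.926e+12 m.
Transfer semi-major axis: a_t = (r₁ + r₂)/2 = (2.818e+11 + 1.926e+12)/2 = 1.1039e+12 m.
Circular speeds: v₁ = √(GM/r₁) = 43518.9 m/s, v₂ = √(GM/r₂) = 16646.4 m/s.
Transfer speeds (vis-viva v² = GM(2/r − 1/a_t)): v₁ᵗ = 57483.3 m/s, v₂ᵗ = 8410.58 m/s.
(a) ΔV₁ = |v₁ᵗ − v₁| ≈ 1.396e+04 m/s = 13.96 km/s.
(b) ΔV₂ = |v₂ − v₂ᵗ| ≈ 8236 m/s = 8.236 km/s.
(c) ΔV_total = ΔV₁ + ΔV₂ ≈ 2.22e+04 m/s = 22.2 km/s.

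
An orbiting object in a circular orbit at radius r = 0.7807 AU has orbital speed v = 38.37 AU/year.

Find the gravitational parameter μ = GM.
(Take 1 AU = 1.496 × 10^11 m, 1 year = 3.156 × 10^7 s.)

Convert to SI: r = 0.7807 AU = 1.16793e+11 m; v = 38.37 AU/year = 181881 m/s.
For a circular orbit v² = GM/r, so GM = v² · r.
GM = (181881)² · 1.16793e+11 m³/s² ≈ 3.864e+21 m³/s² = 3.864 × 10^21 m³/s².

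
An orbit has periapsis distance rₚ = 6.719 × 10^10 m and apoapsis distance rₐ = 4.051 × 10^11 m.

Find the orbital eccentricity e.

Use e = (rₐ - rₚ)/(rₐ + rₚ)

e = (rₐ − rₚ) / (rₐ + rₚ).
e = (4.051e+11 − 6.719e+10) / (4.051e+11 + 6.719e+10) = 3.3791e+11 / 4.7229e+11 ≈ 0.7155.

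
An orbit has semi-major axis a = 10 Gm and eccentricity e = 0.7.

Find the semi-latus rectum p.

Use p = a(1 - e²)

Convert to SI: a = 10 Gm = 1e+10 m.
p = a (1 − e²).
p = 1e+10 · (1 − (0.7)²) = 1e+10 · 0.51 ≈ 5.1e+09 m = 5.1 Gm.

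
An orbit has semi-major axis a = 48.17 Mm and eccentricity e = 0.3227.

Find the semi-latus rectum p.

Convert to SI: a = 48.17 Mm = 4.817e+07 m.
p = a (1 − e²).
p = 4.817e+07 · (1 − (0.3227)²) = 4.817e+07 · 0.895865 ≈ 4.315e+07 m = 43.15 Mm.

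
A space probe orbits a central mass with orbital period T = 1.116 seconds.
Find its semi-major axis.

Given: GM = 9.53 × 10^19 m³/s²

Invert Kepler's third law: a = (GM · T² / (4π²))^(1/3).
Substituting T = 1.116 s and GM = 9.53e+19 m³/s²:
a = (9.53e+19 · (1.116)² / (4π²))^(1/3) m
a ≈ 1.443e+06 m = 1.443 Mm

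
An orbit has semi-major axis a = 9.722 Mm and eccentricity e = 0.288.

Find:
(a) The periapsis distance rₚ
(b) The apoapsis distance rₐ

Convert to SI: a = 9.722 Mm = 9.722e+06 m.
(a) rₚ = a(1 − e) = 9.722e+06 · (1 − 0.288) = 9.722e+06 · 0.712 ≈ 6.922e+06 m = 6.922 Mm.
(b) rₐ = a(1 + e) = 9.722e+06 · (1 + 0.288) = 9.722e+06 · 1.288 ≈ 1.252e+07 m = 12.52 Mm.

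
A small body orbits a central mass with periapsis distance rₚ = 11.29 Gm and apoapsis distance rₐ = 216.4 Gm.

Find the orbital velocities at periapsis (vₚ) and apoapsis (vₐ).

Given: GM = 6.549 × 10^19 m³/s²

Convert to SI: rₚ = 11.29 Gm = 1.129e+10 m; rₐ = 216.4 Gm = 2.164e+11 m.
Use the vis-viva equation v² = GM(2/r − 1/a) with a = (rₚ + rₐ)/2 = (1.129e+10 + 2.164e+11)/2 = 1.13845e+11 m.
vₚ = √(GM · (2/rₚ − 1/a)) = √(6.549e+19 · (2/1.129e+10 − 1/1.13845e+11)) m/s ≈ 1.05e+05 m/s = 105 km/s.
vₐ = √(GM · (2/rₐ − 1/a)) = √(6.549e+19 · (2/2.164e+11 − 1/1.13845e+11)) m/s ≈ 5478 m/s = 5.478 km/s.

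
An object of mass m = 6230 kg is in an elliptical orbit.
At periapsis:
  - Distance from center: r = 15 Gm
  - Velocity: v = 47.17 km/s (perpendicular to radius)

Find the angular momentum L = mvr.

Convert to SI: r = 15 Gm = 1.5e+10 m; v = 47.17 km/s = 47170 m/s.
Since v is perpendicular to r, L = m · v · r.
L = 6230 · 47170 · 1.5e+10 kg·m²/s ≈ 4.408e+18 kg·m²/s.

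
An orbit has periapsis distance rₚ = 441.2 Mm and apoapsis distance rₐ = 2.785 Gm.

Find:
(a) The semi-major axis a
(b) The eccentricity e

Convert to SI: rₚ = 441.2 Mm = 4.412e+08 m; rₐ = 2.785 Gm = 2.785e+09 m.
(a) a = (rₚ + rₐ) / 2 = (4.412e+08 + 2.785e+09) / 2 ≈ 1.613e+09 m = 1.613 Gm.
(b) e = (rₐ − rₚ) / (rₐ + rₚ) = (2.785e+09 − 4.412e+08) / (2.785e+09 + 4.412e+08) ≈ 0.7265.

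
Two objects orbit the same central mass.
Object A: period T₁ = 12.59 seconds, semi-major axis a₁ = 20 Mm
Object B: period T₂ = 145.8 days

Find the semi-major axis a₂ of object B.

Convert to SI: a₁ = 20 Mm = 2e+07 m; T₂ = 145.8 days = 1.25971e+07 s.
Kepler's third law: (T₁/T₂)² = (a₁/a₂)³ ⇒ a₂ = a₁ · (T₂/T₁)^(2/3).
T₂/T₁ = 1.25971e+07 / 12.59 = 1.00057e+06.
a₂ = 2e+07 · (1.00057e+06)^(2/3) m ≈ 2.001e+11 m = 200.1 Gm.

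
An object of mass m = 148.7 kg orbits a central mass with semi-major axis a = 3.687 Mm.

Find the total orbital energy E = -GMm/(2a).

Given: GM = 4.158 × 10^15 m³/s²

Convert to SI: a = 3.687 Mm = 3.687e+06 m.
E = −GMm / (2a).
E = −4.158e+15 · 148.7 / (2 · 3.687e+06) J ≈ -8.385e+10 J = -83.85 GJ.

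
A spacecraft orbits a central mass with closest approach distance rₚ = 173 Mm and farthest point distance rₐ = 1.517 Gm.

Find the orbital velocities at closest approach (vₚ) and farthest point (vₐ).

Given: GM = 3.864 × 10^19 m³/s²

Convert to SI: rₚ = 173 Mm = 1.73e+08 m; rₐ = 1.517 Gm = 1.517e+09 m.
Use the vis-viva equation v² = GM(2/r − 1/a) with a = (rₚ + rₐ)/2 = (1.73e+08 + 1.517e+09)/2 = 8.45e+08 m.
vₚ = √(GM · (2/rₚ − 1/a)) = √(3.864e+19 · (2/1.73e+08 − 1/8.45e+08)) m/s ≈ 6.332e+05 m/s = 633.2 km/s.
vₐ = √(GM · (2/rₐ − 1/a)) = √(3.864e+19 · (2/1.517e+09 − 1/8.45e+08)) m/s ≈ 7.221e+04 m/s = 72.21 km/s.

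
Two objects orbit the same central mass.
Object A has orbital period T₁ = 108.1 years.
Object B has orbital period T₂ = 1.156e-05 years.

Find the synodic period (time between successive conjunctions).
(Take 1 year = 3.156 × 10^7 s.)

Convert to SI: T₁ = 108.1 years = 3.41164e+09 s; T₂ = 1.156e-05 years = 364.834 s.
T_syn = |T₁ · T₂ / (T₁ − T₂)|.
T_syn = |3.41164e+09 · 364.834 / (3.41164e+09 − 364.834)| s ≈ 364.8 s = 1.156e-05 years.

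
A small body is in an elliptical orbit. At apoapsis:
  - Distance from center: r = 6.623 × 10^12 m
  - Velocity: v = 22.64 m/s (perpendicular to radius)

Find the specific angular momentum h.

With v perpendicular to r, h = r · v.
h = 6.623e+12 · 22.64 m²/s ≈ 1.499e+14 m²/s.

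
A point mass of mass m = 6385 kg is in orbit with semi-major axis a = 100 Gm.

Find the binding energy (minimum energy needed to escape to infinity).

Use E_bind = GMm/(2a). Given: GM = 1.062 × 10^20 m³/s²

Convert to SI: a = 100 Gm = 1e+11 m.
Total orbital energy is E = −GMm/(2a); binding energy is E_bind = −E = GMm/(2a).
E_bind = 1.062e+20 · 6385 / (2 · 1e+11) J ≈ 3.39e+12 J = 3.39 TJ.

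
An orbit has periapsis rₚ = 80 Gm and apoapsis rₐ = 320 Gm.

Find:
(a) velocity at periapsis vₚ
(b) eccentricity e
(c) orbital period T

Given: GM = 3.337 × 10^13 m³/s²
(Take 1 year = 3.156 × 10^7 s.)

Convert to SI: rₚ = 80 Gm = 8e+10 m; rₐ = 320 Gm = 3.2e+11 m.
(a) With a = (rₚ + rₐ)/2 = 2e+11 m, vₚ = √(GM (2/rₚ − 1/a)) = √(3.337e+13 · (2/8e+10 − 1/2e+11)) m/s ≈ 25.83 m/s
(b) e = (rₐ − rₚ)/(rₐ + rₚ) = (3.2e+11 − 8e+10)/(3.2e+11 + 8e+10) ≈ 0.6
(c) With a = (rₚ + rₐ)/2 = 2e+11 m, T = 2π √(a³/GM) = 2π √((2e+11)³/3.337e+13) s ≈ 9.729e+10 s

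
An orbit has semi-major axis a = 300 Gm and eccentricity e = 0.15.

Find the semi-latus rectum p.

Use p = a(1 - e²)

Convert to SI: a = 300 Gm = 3e+11 m.
p = a (1 − e²).
p = 3e+11 · (1 − (0.15)²) = 3e+11 · 0.9775 ≈ 2.932e+11 m = 293.2 Gm.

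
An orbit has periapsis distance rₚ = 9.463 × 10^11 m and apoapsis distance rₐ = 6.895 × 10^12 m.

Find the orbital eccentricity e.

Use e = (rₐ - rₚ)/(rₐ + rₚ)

e = (rₐ − rₚ) / (rₐ + rₚ).
e = (6.895e+12 − 9.463e+11) / (6.895e+12 + 9.463e+11) = 5.9487e+12 / 7.8413e+12 ≈ 0.7586.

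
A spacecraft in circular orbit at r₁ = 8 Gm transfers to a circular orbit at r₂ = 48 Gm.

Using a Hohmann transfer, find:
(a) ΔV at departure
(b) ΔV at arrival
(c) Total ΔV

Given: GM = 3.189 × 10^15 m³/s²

Convert to SI: r₁ = 8 Gm = 8e+09 m; r₂ = 48 Gm = 4.8e+10 m.
Transfer semi-major axis: a_t = (r₁ + r₂)/2 = (8e+09 + 4.8e+10)/2 = 2.8e+10 m.
Circular speeds: v₁ = √(GM/r₁) = 631.368 m/s, v₂ = √(GM/r₂) = 257.755 m/s.
Transfer speeds (vis-viva v² = GM(2/r − 1/a_t)): v₁ᵗ = 826.654 m/s, v₂ᵗ = 137.776 m/s.
(a) ΔV₁ = |v₁ᵗ − v₁| ≈ 195.3 m/s = 195.3 m/s.
(b) ΔV₂ = |v₂ − v₂ᵗ| ≈ 120 m/s = 120 m/s.
(c) ΔV_total = ΔV₁ + ΔV₂ ≈ 315.3 m/s = 315.3 m/s.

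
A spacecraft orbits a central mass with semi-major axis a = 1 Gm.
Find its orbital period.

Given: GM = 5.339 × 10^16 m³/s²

Convert to SI: a = 1 Gm = 1e+09 m.
Kepler's third law: T = 2π √(a³ / GM).
Substituting a = 1e+09 m and GM = 5.339e+16 m³/s²:
T = 2π √((1e+09)³ / 5.339e+16) s
T ≈ 8.599e+05 s = 9.953 days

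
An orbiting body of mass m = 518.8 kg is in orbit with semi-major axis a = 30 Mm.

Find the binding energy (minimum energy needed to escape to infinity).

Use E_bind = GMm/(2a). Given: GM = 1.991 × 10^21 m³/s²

Convert to SI: a = 30 Mm = 3e+07 m.
Total orbital energy is E = −GMm/(2a); binding energy is E_bind = −E = GMm/(2a).
E_bind = 1.991e+21 · 518.8 / (2 · 3e+07) J ≈ 1.722e+16 J = 17.22 PJ.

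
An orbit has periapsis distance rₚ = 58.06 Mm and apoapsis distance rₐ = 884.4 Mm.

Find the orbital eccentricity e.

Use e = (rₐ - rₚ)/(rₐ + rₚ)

Convert to SI: rₚ = 58.06 Mm = 5.806e+07 m; rₐ = 884.4 Mm = 8.844e+08 m.
e = (rₐ − rₚ) / (rₐ + rₚ).
e = (8.844e+08 − 5.806e+07) / (8.844e+08 + 5.806e+07) = 8.2634e+08 / 9.4246e+08 ≈ 0.8768.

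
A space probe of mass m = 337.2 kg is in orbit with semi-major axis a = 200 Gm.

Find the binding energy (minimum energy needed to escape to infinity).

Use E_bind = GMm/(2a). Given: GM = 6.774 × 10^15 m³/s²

Convert to SI: a = 200 Gm = 2e+11 m.
Total orbital energy is E = −GMm/(2a); binding energy is E_bind = −E = GMm/(2a).
E_bind = 6.774e+15 · 337.2 / (2 · 2e+11) J ≈ 5.71e+06 J = 5.71 MJ.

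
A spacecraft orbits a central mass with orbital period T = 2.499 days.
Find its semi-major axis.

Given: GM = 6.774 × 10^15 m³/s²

Convert to SI: T = 2.499 days = 215914 s.
Invert Kepler's third law: a = (GM · T² / (4π²))^(1/3).
Substituting T = 215914 s and GM = 6.774e+15 m³/s²:
a = (6.774e+15 · (215914)² / (4π²))^(1/3) m
a ≈ 2e+08 m = 200 Mm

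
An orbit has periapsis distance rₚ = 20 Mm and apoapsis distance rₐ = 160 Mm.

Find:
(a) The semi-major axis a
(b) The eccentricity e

Convert to SI: rₚ = 20 Mm = 2e+07 m; rₐ = 160 Mm = 1.6e+08 m.
(a) a = (rₚ + rₐ) / 2 = (2e+07 + 1.6e+08) / 2 ≈ 9e+07 m = 90 Mm.
(b) e = (rₐ − rₚ) / (rₐ + rₚ) = (1.6e+08 − 2e+07) / (1.6e+08 + 2e+07) ≈ 0.7778.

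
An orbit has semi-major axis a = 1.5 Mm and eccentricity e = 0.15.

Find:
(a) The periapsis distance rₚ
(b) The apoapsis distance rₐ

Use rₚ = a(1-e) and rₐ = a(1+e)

Convert to SI: a = 1.5 Mm = 1.5e+06 m.
(a) rₚ = a(1 − e) = 1.5e+06 · (1 − 0.15) = 1.5e+06 · 0.85 ≈ 1.275e+06 m = 1.275 Mm.
(b) rₐ = a(1 + e) = 1.5e+06 · (1 + 0.15) = 1.5e+06 · 1.15 ≈ 1.725e+06 m = 1.725 Mm.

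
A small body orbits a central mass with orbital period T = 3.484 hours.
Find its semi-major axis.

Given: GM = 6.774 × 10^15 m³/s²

Convert to SI: T = 3.484 hours = 12542.4 s.
Invert Kepler's third law: a = (GM · T² / (4π²))^(1/3).
Substituting T = 12542.4 s and GM = 6.774e+15 m³/s²:
a = (6.774e+15 · (12542.4)² / (4π²))^(1/3) m
a ≈ 3e+07 m = 30 Mm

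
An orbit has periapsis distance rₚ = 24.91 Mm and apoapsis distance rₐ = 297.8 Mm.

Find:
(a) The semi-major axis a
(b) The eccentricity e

Convert to SI: rₚ = 24.91 Mm = 2.491e+07 m; rₐ = 297.8 Mm = 2.978e+08 m.
(a) a = (rₚ + rₐ) / 2 = (2.491e+07 + 2.978e+08) / 2 ≈ 1.614e+08 m = 161.4 Mm.
(b) e = (rₐ − rₚ) / (rₐ + rₚ) = (2.978e+08 − 2.491e+07) / (2.978e+08 + 2.491e+07) ≈ 0.8456.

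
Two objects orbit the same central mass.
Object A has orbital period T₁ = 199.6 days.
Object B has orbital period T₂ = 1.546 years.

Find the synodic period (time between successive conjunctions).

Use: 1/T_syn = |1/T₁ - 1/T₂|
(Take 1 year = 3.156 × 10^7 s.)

Convert to SI: T₁ = 199.6 days = 1.72454e+07 s; T₂ = 1.546 years = 4.87918e+07 s.
T_syn = |T₁ · T₂ / (T₁ − T₂)|.
T_syn = |1.72454e+07 · 4.87918e+07 / (1.72454e+07 − 4.87918e+07)| s ≈ 2.667e+07 s = 308.7 days.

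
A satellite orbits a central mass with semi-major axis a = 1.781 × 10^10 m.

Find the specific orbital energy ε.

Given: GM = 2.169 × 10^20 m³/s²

ε = −GM / (2a).
ε = −2.169e+20 / (2 · 1.781e+10) J/kg ≈ -6.089e+09 J/kg = -6.089 GJ/kg.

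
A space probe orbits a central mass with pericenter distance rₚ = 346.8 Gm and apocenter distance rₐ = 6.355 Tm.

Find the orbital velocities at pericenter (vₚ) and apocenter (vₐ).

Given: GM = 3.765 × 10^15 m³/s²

Convert to SI: rₚ = 346.8 Gm = 3.468e+11 m; rₐ = 6.355 Tm = 6.355e+12 m.
Use the vis-viva equation v² = GM(2/r − 1/a) with a = (rₚ + rₐ)/2 = (3.468e+11 + 6.355e+12)/2 = 3.3509e+12 m.
vₚ = √(GM · (2/rₚ − 1/a)) = √(3.765e+15 · (2/3.468e+11 − 1/3.3509e+12)) m/s ≈ 143.5 m/s = 143.5 m/s.
vₐ = √(GM · (2/rₐ − 1/a)) = √(3.765e+15 · (2/6.355e+12 − 1/3.3509e+12)) m/s ≈ 7.83 m/s = 7.83 m/s.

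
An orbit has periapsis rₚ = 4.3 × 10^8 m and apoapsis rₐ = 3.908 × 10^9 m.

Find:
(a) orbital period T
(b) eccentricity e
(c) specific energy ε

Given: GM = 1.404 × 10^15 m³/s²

(a) With a = (rₚ + rₐ)/2 = 2.169e+09 m, T = 2π √(a³/GM) = 2π √((2.169e+09)³/1.404e+15) s ≈ 1.694e+07 s
(b) e = (rₐ − rₚ)/(rₐ + rₚ) = (3.908e+09 − 4.3e+08)/(3.908e+09 + 4.3e+08) ≈ 0.8018
(c) With a = (rₚ + rₐ)/2 = 2.169e+09 m, ε = −GM/(2a) = −1.404e+15/(2 · 2.169e+09) J/kg ≈ -3.237e+05 J/kg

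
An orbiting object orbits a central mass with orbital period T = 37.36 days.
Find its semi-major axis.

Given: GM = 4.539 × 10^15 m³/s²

Convert to SI: T = 37.36 days = 3.2279e+06 s.
Invert Kepler's third law: a = (GM · T² / (4π²))^(1/3).
Substituting T = 3.2279e+06 s and GM = 4.539e+15 m³/s²:
a = (4.539e+15 · (3.2279e+06)² / (4π²))^(1/3) m
a ≈ 1.062e+09 m = 1.062 Gm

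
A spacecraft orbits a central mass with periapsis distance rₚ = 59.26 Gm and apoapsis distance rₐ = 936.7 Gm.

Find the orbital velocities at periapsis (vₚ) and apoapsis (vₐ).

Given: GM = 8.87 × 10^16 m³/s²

Convert to SI: rₚ = 59.26 Gm = 5.926e+10 m; rₐ = 936.7 Gm = 9.367e+11 m.
Use the vis-viva equation v² = GM(2/r − 1/a) with a = (rₚ + rₐ)/2 = (5.926e+10 + 9.367e+11)/2 = 4.9798e+11 m.
vₚ = √(GM · (2/rₚ − 1/a)) = √(8.87e+16 · (2/5.926e+10 − 1/4.9798e+11)) m/s ≈ 1678 m/s = 1.678 km/s.
vₐ = √(GM · (2/rₐ − 1/a)) = √(8.87e+16 · (2/9.367e+11 − 1/4.9798e+11)) m/s ≈ 106.2 m/s = 106.2 m/s.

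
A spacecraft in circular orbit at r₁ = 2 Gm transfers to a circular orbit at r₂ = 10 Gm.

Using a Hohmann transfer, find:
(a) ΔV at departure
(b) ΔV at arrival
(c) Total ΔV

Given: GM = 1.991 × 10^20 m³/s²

Convert to SI: r₁ = 2 Gm = 2e+09 m; r₂ = 10 Gm = 1e+10 m.
Transfer semi-major axis: a_t = (r₁ + r₂)/2 = (2e+09 + 1e+10)/2 = 6e+09 m.
Circular speeds: v₁ = √(GM/r₁) = 315515 m/s, v₂ = √(GM/r₂) = 141103 m/s.
Transfer speeds (vis-viva v² = GM(2/r − 1/a_t)): v₁ᵗ = 407329 m/s, v₂ᵗ = 81465.7 m/s.
(a) ΔV₁ = |v₁ᵗ − v₁| ≈ 9.181e+04 m/s = 91.81 km/s.
(b) ΔV₂ = |v₂ − v₂ᵗ| ≈ 5.964e+04 m/s = 59.64 km/s.
(c) ΔV_total = ΔV₁ + ΔV₂ ≈ 1.515e+05 m/s = 151.5 km/s.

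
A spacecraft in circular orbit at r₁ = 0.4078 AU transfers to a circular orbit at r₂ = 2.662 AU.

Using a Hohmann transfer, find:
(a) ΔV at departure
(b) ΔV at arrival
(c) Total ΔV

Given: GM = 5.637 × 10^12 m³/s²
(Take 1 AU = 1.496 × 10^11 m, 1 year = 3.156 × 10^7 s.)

Convert to SI: r₁ = 0.4078 AU = 6.10069e+10 m; r₂ = 2.662 AU = 3.98235e+11 m.
Transfer semi-major axis: a_t = (r₁ + r₂)/2 = (6.10069e+10 + 3.98235e+11)/2 = 2.29621e+11 m.
Circular speeds: v₁ = √(GM/r₁) = 9.61246 m/s, v₂ = √(GM/r₂) = 3.76231 m/s.
Transfer speeds (vis-viva v² = GM(2/r − 1/a_t)): v₁ᵗ = 12.659 m/s, v₂ᵗ = 1.93927 m/s.
(a) ΔV₁ = |v₁ᵗ − v₁| ≈ 3.047 m/s = 0.0006427 AU/year.
(b) ΔV₂ = |v₂ − v₂ᵗ| ≈ 1.823 m/s = 0.0003846 AU/year.
(c) ΔV_total = ΔV₁ + ΔV₂ ≈ 4.87 m/s = 0.001027 AU/year.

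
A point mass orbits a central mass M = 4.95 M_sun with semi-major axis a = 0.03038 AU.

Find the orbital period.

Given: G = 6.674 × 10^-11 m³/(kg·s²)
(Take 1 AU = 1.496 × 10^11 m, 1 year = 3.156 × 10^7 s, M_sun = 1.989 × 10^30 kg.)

Convert to SI: a = 0.03038 AU = 4.54485e+09 m; M = 4.95 M_sun = 9.84555e+30 kg.
GM = G · M = 6.674e-11 · 9.84555e+30 = 6.57092e+20 m³/s².
Kepler's third law: T = 2π √(a³ / GM).
Substituting a = 4.54485e+09 m and GM = 6.57092e+20 m³/s²:
T = 2π √((4.54485e+09)³ / 6.57092e+20) s
T ≈ 7.51e+04 s = 0.00238 years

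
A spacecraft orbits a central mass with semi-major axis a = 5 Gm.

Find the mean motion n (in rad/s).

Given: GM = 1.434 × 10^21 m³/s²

Convert to SI: a = 5 Gm = 5e+09 m.
n = √(GM / a³).
n = √(1.434e+21 / (5e+09)³) rad/s ≈ 0.0001071 rad/s.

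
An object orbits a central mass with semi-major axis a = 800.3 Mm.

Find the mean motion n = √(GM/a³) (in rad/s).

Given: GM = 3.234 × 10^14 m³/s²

Convert to SI: a = 800.3 Mm = 8.003e+08 m.
n = √(GM / a³).
n = √(3.234e+14 / (8.003e+08)³) rad/s ≈ 7.943e-07 rad/s.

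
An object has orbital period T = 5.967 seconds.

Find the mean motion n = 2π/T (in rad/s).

n = 2π / T.
n = 2π / 5.967 s ≈ 1.053 rad/s.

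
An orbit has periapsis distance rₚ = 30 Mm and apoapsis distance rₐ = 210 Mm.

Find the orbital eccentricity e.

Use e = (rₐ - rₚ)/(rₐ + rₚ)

Convert to SI: rₚ = 30 Mm = 3e+07 m; rₐ = 210 Mm = 2.1e+08 m.
e = (rₐ − rₚ) / (rₐ + rₚ).
e = (2.1e+08 − 3e+07) / (2.1e+08 + 3e+07) = 1.8e+08 / 2.4e+08 ≈ 0.75.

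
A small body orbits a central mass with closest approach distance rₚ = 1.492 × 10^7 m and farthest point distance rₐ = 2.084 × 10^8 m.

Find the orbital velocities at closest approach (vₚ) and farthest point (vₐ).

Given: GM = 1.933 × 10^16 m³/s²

Use the vis-viva equation v² = GM(2/r − 1/a) with a = (rₚ + rₐ)/2 = (1.492e+07 + 2.084e+08)/2 = 1.1166e+08 m.
vₚ = √(GM · (2/rₚ − 1/a)) = √(1.933e+16 · (2/1.492e+07 − 1/1.1166e+08)) m/s ≈ 4.917e+04 m/s = 49.17 km/s.
vₐ = √(GM · (2/rₐ − 1/a)) = √(1.933e+16 · (2/2.084e+08 − 1/1.1166e+08)) m/s ≈ 3520 m/s = 3.52 km/s.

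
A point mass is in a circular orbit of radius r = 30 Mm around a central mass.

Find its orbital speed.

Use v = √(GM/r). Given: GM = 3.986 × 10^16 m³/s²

Convert to SI: r = 30 Mm = 3e+07 m.
For a circular orbit, gravity supplies the centripetal force, so v = √(GM / r).
v = √(3.986e+16 / 3e+07) m/s ≈ 3.645e+04 m/s = 36.45 km/s.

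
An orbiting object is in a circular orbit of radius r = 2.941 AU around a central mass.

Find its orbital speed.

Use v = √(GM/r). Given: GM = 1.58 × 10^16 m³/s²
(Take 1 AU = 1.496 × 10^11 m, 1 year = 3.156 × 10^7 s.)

Convert to SI: r = 2.941 AU = 4.39974e+11 m.
For a circular orbit, gravity supplies the centripetal force, so v = √(GM / r).
v = √(1.58e+16 / 4.39974e+11) m/s ≈ 189.5 m/s = 0.03998 AU/year.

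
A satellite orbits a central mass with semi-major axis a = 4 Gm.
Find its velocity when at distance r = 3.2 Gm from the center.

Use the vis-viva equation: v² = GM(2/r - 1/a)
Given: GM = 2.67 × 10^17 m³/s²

Convert to SI: a = 4 Gm = 4e+09 m; r = 3.2 Gm = 3.2e+09 m.
Vis-viva: v = √(GM · (2/r − 1/a)).
2/r − 1/a = 2/3.2e+09 − 1/4e+09 = 3.75e-10 m⁻¹.
v = √(2.67e+17 · 3.75e-10) m/s ≈ 1.001e+04 m/s = 10.01 km/s.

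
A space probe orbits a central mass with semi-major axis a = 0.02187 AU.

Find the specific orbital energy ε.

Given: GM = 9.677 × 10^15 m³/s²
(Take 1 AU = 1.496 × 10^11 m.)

Convert to SI: a = 0.02187 AU = 3.27175e+09 m.
ε = −GM / (2a).
ε = −9.677e+15 / (2 · 3.27175e+09) J/kg ≈ -1.479e+06 J/kg = -1.479 MJ/kg.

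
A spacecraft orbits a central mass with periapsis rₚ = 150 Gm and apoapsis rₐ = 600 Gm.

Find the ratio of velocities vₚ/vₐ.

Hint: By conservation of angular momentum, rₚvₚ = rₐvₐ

Convert to SI: rₚ = 150 Gm = 1.5e+11 m; rₐ = 600 Gm = 6e+11 m.
Conservation of angular momentum gives rₚvₚ = rₐvₐ, so vₚ/vₐ = rₐ/rₚ.
vₚ/vₐ = 6e+11 / 1.5e+11 ≈ 4.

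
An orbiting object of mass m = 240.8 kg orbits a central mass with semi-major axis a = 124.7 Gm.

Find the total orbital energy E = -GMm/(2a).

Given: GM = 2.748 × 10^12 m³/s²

Convert to SI: a = 124.7 Gm = 1.247e+11 m.
E = −GMm / (2a).
E = −2.748e+12 · 240.8 / (2 · 1.247e+11) J ≈ -2653 J = -2.653 kJ.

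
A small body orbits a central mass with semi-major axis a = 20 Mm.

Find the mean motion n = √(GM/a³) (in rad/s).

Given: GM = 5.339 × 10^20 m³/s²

Convert to SI: a = 20 Mm = 2e+07 m.
n = √(GM / a³).
n = √(5.339e+20 / (2e+07)³) rad/s ≈ 0.2583 rad/s.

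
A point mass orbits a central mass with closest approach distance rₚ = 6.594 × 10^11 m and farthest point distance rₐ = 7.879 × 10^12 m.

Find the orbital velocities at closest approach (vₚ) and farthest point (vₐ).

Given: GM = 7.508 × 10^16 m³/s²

Use the vis-viva equation v² = GM(2/r − 1/a) with a = (rₚ + rₐ)/2 = (6.594e+11 + 7.879e+12)/2 = 4.2692e+12 m.
vₚ = √(GM · (2/rₚ − 1/a)) = √(7.508e+16 · (2/6.594e+11 − 1/4.2692e+12)) m/s ≈ 458.4 m/s = 458.4 m/s.
vₐ = √(GM · (2/rₐ − 1/a)) = √(7.508e+16 · (2/7.879e+12 − 1/4.2692e+12)) m/s ≈ 38.36 m/s = 38.36 m/s.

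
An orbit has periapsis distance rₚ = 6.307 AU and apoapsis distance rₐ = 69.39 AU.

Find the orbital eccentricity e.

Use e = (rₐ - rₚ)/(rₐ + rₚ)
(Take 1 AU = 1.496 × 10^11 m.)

Convert to SI: rₚ = 6.307 AU = 9.43527e+11 m; rₐ = 69.39 AU = 1.03807e+13 m.
e = (rₐ − rₚ) / (rₐ + rₚ).
e = (1.03807e+13 − 9.43527e+11) / (1.03807e+13 + 9.43527e+11) = 9.43722e+12 / 1.13243e+13 ≈ 0.8334.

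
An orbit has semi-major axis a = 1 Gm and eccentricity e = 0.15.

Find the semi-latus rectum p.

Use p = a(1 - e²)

Convert to SI: a = 1 Gm = 1e+09 m.
p = a (1 − e²).
p = 1e+09 · (1 − (0.15)²) = 1e+09 · 0.9775 ≈ 9.775e+08 m = 977.5 Mm.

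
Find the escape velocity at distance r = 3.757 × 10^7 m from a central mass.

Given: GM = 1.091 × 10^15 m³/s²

Escape velocity comes from setting total energy to zero: ½v² − GM/r = 0 ⇒ v_esc = √(2GM / r).
v_esc = √(2 · 1.091e+15 / 3.757e+07) m/s ≈ 7621 m/s = 7.621 km/s.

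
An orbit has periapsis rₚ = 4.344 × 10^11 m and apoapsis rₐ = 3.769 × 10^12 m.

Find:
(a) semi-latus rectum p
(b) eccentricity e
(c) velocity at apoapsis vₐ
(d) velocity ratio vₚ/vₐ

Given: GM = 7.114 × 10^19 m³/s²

(a) From a = (rₚ + rₐ)/2 = 2.1017e+12 m and e = (rₐ − rₚ)/(rₐ + rₚ) = 0.79331, p = a(1 − e²) = 2.1017e+12 · (1 − (0.79331)²) ≈ 7.79e+11 m
(b) e = (rₐ − rₚ)/(rₐ + rₚ) = (3.769e+12 − 4.344e+11)/(3.769e+12 + 4.344e+11) ≈ 0.7933
(c) With a = (rₚ + rₐ)/2 = 2.1017e+12 m, vₐ = √(GM (2/rₐ − 1/a)) = √(7.114e+19 · (2/3.769e+12 − 1/2.1017e+12)) m/s ≈ 1975 m/s
(d) Conservation of angular momentum (rₚvₚ = rₐvₐ) gives vₚ/vₐ = rₐ/rₚ = 3.769e+12/4.344e+11 ≈ 8.676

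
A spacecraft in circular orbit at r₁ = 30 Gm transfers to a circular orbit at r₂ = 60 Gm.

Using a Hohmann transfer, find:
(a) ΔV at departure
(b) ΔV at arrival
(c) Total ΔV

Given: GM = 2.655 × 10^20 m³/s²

Convert to SI: r₁ = 30 Gm = 3e+10 m; r₂ = 60 Gm = 6e+10 m.
Transfer semi-major axis: a_t = (r₁ + r₂)/2 = (3e+10 + 6e+10)/2 = 4.5e+10 m.
Circular speeds: v₁ = √(GM/r₁) = 94074.4 m/s, v₂ = √(GM/r₂) = 66520.7 m/s.
Transfer speeds (vis-viva v² = GM(2/r − 1/a_t)): v₁ᵗ = 108628 m/s, v₂ᵗ = 54313.9 m/s.
(a) ΔV₁ = |v₁ᵗ − v₁| ≈ 1.455e+04 m/s = 14.55 km/s.
(b) ΔV₂ = |v₂ − v₂ᵗ| ≈ 1.221e+04 m/s = 12.21 km/s.
(c) ΔV_total = ΔV₁ + ΔV₂ ≈ 2.676e+04 m/s = 26.76 km/s.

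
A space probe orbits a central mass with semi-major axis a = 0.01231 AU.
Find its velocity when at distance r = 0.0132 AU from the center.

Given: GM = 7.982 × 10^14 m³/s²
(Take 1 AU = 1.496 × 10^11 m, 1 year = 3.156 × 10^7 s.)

Convert to SI: a = 0.01231 AU = 1.84158e+09 m; r = 0.0132 AU = 1.97472e+09 m.
Vis-viva: v = √(GM · (2/r − 1/a)).
2/r − 1/a = 2/1.97472e+09 − 1/1.84158e+09 = 4.69789e-10 m⁻¹.
v = √(7.982e+14 · 4.69789e-10) m/s ≈ 612.4 m/s = 0.1292 AU/year.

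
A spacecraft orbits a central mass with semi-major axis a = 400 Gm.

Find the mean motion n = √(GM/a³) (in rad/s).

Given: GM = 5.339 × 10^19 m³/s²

Convert to SI: a = 400 Gm = 4e+11 m.
n = √(GM / a³).
n = √(5.339e+19 / (4e+11)³) rad/s ≈ 2.888e-08 rad/s.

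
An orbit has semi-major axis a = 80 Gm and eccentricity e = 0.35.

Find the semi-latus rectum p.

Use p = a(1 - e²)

Convert to SI: a = 80 Gm = 8e+10 m.
p = a (1 − e²).
p = 8e+10 · (1 − (0.35)²) = 8e+10 · 0.8775 ≈ 7.02e+10 m = 70.2 Gm.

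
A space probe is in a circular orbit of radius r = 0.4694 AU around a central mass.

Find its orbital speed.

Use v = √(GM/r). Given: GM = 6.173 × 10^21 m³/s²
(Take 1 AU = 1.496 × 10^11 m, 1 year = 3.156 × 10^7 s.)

Convert to SI: r = 0.4694 AU = 7.02222e+10 m.
For a circular orbit, gravity supplies the centripetal force, so v = √(GM / r).
v = √(6.173e+21 / 7.02222e+10) m/s ≈ 2.965e+05 m/s = 62.55 AU/year.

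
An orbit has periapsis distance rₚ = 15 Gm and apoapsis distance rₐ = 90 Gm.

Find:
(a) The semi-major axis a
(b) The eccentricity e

Convert to SI: rₚ = 15 Gm = 1.5e+10 m; rₐ = 90 Gm = 9e+10 m.
(a) a = (rₚ + rₐ) / 2 = (1.5e+10 + 9e+10) / 2 ≈ 5.25e+10 m = 52.5 Gm.
(b) e = (rₐ − rₚ) / (rₐ + rₚ) = (9e+10 − 1.5e+10) / (9e+10 + 1.5e+10) ≈ 0.7143.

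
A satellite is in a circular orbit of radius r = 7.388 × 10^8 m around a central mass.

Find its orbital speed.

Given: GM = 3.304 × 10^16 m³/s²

For a circular orbit, gravity supplies the centripetal force, so v = √(GM / r).
v = √(3.304e+16 / 7.388e+08) m/s ≈ 6687 m/s = 6.687 km/s.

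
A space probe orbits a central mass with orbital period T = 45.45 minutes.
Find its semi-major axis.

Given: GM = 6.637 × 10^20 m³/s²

Convert to SI: T = 45.45 minutes = 2727 s.
Invert Kepler's third law: a = (GM · T² / (4π²))^(1/3).
Substituting T = 2727 s and GM = 6.637e+20 m³/s²:
a = (6.637e+20 · (2727)² / (4π²))^(1/3) m
a ≈ 5e+08 m = 500 Mm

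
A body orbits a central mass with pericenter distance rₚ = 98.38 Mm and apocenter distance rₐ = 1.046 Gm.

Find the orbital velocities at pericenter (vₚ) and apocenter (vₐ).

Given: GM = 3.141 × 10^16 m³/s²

Convert to SI: rₚ = 98.38 Mm = 9.838e+07 m; rₐ = 1.046 Gm = 1.046e+09 m.
Use the vis-viva equation v² = GM(2/r − 1/a) with a = (rₚ + rₐ)/2 = (9.838e+07 + 1.046e+09)/2 = 5.7219e+08 m.
vₚ = √(GM · (2/rₚ − 1/a)) = √(3.141e+16 · (2/9.838e+07 − 1/5.7219e+08)) m/s ≈ 2.416e+04 m/s = 24.16 km/s.
vₐ = √(GM · (2/rₐ − 1/a)) = √(3.141e+16 · (2/1.046e+09 − 1/5.7219e+08)) m/s ≈ 2272 m/s = 2.272 km/s.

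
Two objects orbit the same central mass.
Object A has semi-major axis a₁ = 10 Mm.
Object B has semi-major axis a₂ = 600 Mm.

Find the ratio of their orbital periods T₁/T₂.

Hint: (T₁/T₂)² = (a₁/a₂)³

Convert to SI: a₁ = 10 Mm = 1e+07 m; a₂ = 600 Mm = 6e+08 m.
From Kepler's third law, (T₁/T₂)² = (a₁/a₂)³, so T₁/T₂ = (a₁/a₂)^(3/2).
a₁/a₂ = 1e+07 / 6e+08 = 0.0166667.
T₁/T₂ = (0.0166667)^(3/2) ≈ 0.002152.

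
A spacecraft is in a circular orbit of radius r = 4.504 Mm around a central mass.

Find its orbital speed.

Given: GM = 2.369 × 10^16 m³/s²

Convert to SI: r = 4.504 Mm = 4.504e+06 m.
For a circular orbit, gravity supplies the centripetal force, so v = √(GM / r).
v = √(2.369e+16 / 4.504e+06) m/s ≈ 7.252e+04 m/s = 72.52 km/s.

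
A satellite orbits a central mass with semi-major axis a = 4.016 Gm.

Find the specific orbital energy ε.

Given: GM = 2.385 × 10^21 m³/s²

Convert to SI: a = 4.016 Gm = 4.016e+09 m.
ε = −GM / (2a).
ε = −2.385e+21 / (2 · 4.016e+09) J/kg ≈ -2.969e+11 J/kg = -296.9 GJ/kg.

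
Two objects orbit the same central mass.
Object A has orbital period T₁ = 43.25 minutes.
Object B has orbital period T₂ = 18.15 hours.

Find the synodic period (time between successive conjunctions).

Convert to SI: T₁ = 43.25 minutes = 2595 s; T₂ = 18.15 hours = 65340 s.
T_syn = |T₁ · T₂ / (T₁ − T₂)|.
T_syn = |2595 · 65340 / (2595 − 65340)| s ≈ 2702 s = 45.04 minutes.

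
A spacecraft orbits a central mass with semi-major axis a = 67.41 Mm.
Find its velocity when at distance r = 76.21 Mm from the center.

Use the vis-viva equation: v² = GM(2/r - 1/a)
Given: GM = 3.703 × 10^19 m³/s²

Convert to SI: a = 67.41 Mm = 6.741e+07 m; r = 76.21 Mm = 7.621e+07 m.
Vis-viva: v = √(GM · (2/r − 1/a)).
2/r − 1/a = 2/7.621e+07 − 1/6.741e+07 = 1.14087e-08 m⁻¹.
v = √(3.703e+19 · 1.14087e-08) m/s ≈ 6.5e+05 m/s = 650 km/s.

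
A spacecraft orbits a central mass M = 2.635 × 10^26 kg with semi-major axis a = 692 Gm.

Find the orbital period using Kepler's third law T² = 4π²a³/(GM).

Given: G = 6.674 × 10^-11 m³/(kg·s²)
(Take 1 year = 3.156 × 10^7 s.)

Convert to SI: a = 692 Gm = 6.92e+11 m.
GM = G · M = 6.674e-11 · 2.635e+26 = 1.7586e+16 m³/s².
Kepler's third law: T = 2π √(a³ / GM).
Substituting a = 6.92e+11 m and GM = 1.7586e+16 m³/s²:
T = 2π √((6.92e+11)³ / 1.7586e+16) s
T ≈ 2.727e+10 s = 864.2 years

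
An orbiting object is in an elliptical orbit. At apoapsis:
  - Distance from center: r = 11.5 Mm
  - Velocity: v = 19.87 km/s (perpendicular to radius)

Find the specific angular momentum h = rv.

Convert to SI: r = 11.5 Mm = 1.15e+07 m; v = 19.87 km/s = 19870 m/s.
With v perpendicular to r, h = r · v.
h = 1.15e+07 · 19870 m²/s ≈ 2.285e+11 m²/s.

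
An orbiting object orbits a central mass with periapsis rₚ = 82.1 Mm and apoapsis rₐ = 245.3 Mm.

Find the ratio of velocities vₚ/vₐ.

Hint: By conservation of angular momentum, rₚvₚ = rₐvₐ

Convert to SI: rₚ = 82.1 Mm = 8.21e+07 m; rₐ = 245.3 Mm = 2.453e+08 m.
Conservation of angular momentum gives rₚvₚ = rₐvₐ, so vₚ/vₐ = rₐ/rₚ.
vₚ/vₐ = 2.453e+08 / 8.21e+07 ≈ 2.988.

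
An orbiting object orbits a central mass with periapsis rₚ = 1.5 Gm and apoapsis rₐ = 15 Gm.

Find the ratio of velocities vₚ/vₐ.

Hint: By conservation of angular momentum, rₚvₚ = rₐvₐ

Convert to SI: rₚ = 1.5 Gm = 1.5e+09 m; rₐ = 15 Gm = 1.5e+10 m.
Conservation of angular momentum gives rₚvₚ = rₐvₐ, so vₚ/vₐ = rₐ/rₚ.
vₚ/vₐ = 1.5e+10 / 1.5e+09 ≈ 10.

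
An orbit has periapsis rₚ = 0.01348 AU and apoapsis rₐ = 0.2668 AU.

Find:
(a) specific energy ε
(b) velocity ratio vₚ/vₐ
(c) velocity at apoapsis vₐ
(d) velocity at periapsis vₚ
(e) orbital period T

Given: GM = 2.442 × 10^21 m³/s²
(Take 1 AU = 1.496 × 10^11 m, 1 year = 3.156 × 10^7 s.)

Convert to SI: rₚ = 0.01348 AU = 2.01661e+09 m; rₐ = 0.2668 AU = 3.99133e+10 m.
(a) With a = (rₚ + rₐ)/2 = 2.09649e+10 m, ε = −GM/(2a) = −2.442e+21/(2 · 2.09649e+10) J/kg ≈ -5.824e+10 J/kg
(b) Conservation of angular momentum (rₚvₚ = rₐvₐ) gives vₚ/vₐ = rₐ/rₚ = 3.99133e+10/2.01661e+09 ≈ 19.79
(c) With a = (rₚ + rₐ)/2 = 2.09649e+10 m, vₐ = √(GM (2/rₐ − 1/a)) = √(2.442e+21 · (2/3.99133e+10 − 1/2.09649e+10)) m/s ≈ 7.671e+04 m/s
(d) With a = (rₚ + rₐ)/2 = 2.09649e+10 m, vₚ = √(GM (2/rₚ − 1/a)) = √(2.442e+21 · (2/2.01661e+09 − 1/2.09649e+10)) m/s ≈ 1.518e+06 m/s
(e) With a = (rₚ + rₐ)/2 = 2.09649e+10 m, T = 2π √(a³/GM) = 2π √((2.09649e+10)³/2.442e+21) s ≈ 3.86e+05 s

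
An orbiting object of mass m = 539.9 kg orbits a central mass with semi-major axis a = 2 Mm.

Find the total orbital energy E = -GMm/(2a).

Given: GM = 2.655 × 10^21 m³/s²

Convert to SI: a = 2 Mm = 2e+06 m.
E = −GMm / (2a).
E = −2.655e+21 · 539.9 / (2 · 2e+06) J ≈ -3.584e+17 J = -358.4 PJ.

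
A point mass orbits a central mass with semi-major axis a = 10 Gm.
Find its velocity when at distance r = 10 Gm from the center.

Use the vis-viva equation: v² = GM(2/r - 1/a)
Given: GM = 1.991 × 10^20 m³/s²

Convert to SI: a = 10 Gm = 1e+10 m; r = 10 Gm = 1e+10 m.
Vis-viva: v = √(GM · (2/r − 1/a)).
2/r − 1/a = 2/1e+10 − 1/1e+10 = 1e-10 m⁻¹.
v = √(1.991e+20 · 1e-10) m/s ≈ 1.411e+05 m/s = 141.1 km/s.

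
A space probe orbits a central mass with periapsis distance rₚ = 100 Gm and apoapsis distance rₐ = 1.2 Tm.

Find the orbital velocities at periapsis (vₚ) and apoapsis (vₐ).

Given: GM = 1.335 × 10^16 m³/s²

Convert to SI: rₚ = 100 Gm = 1e+11 m; rₐ = 1.2 Tm = 1.2e+12 m.
Use the vis-viva equation v² = GM(2/r − 1/a) with a = (rₚ + rₐ)/2 = (1e+11 + 1.2e+12)/2 = 6.5e+11 m.
vₚ = √(GM · (2/rₚ − 1/a)) = √(1.335e+16 · (2/1e+11 − 1/6.5e+11)) m/s ≈ 496.4 m/s = 496.4 m/s.
vₐ = √(GM · (2/rₐ − 1/a)) = √(1.335e+16 · (2/1.2e+12 − 1/6.5e+11)) m/s ≈ 41.37 m/s = 41.37 m/s.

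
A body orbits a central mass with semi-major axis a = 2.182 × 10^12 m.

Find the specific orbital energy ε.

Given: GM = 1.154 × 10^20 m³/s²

ε = −GM / (2a).
ε = −1.154e+20 / (2 · 2.182e+12) J/kg ≈ -2.644e+07 J/kg = -26.44 MJ/kg.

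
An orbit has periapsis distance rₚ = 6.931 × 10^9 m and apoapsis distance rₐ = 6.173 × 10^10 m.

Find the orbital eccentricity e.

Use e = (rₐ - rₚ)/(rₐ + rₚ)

e = (rₐ − rₚ) / (rₐ + rₚ).
e = (6.173e+10 − 6.931e+09) / (6.173e+10 + 6.931e+09) = 5.4799e+10 / 6.8661e+10 ≈ 0.7981.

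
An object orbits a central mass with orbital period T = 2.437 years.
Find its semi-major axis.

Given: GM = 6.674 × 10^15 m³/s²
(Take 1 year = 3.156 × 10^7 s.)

Convert to SI: T = 2.437 years = 7.69117e+07 s.
Invert Kepler's third law: a = (GM · T² / (4π²))^(1/3).
Substituting T = 7.69117e+07 s and GM = 6.674e+15 m³/s²:
a = (6.674e+15 · (7.69117e+07)² / (4π²))^(1/3) m
a ≈ 1e+10 m = 10 Gm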